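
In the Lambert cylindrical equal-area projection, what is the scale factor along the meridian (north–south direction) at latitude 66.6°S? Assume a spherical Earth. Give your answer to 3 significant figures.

The Lambert cylindrical equal-area projection is the cylindrical equal-area projection with its standard parallel at the equator (φ₀ = 0). A cylindrical equal-area projection with standard parallel φ₀ has meridian scale h = cos φ / cos φ₀ and parallel scale k = cos φ₀ / cos φ (so areas are preserved, h·k = 1).
h = cos 66.6° / cos 0° = 0.3971/1.000 = 0.3971.

0.397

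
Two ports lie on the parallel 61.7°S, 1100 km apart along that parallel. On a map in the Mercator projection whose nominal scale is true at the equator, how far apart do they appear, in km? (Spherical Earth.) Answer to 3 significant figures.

For Mercator, h = k = sec φ (a conformal cylindrical projection has a single point scale, 1/cos φ).
Along the parallel, k = sec 61.7° = 1/0.4741 = 2.109.
Map distance = 1100 × 2.109 ≈ 2320 km.

2320 km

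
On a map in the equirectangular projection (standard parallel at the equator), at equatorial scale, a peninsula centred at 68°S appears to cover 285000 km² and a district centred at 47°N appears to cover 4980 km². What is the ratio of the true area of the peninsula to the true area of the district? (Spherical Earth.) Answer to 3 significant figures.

31.4

On the plate carrée, areal scale = h·k = 1 × sec φ, so true area = apparent × cos φ.
True area of peninsula: 285000 × cos(68°) = 285000 × 0.3746 = 106800 km².
True area of district: 4980 × cos(47°) = 4980 × 0.6820 = 3396 km².
Ratio = 106800 / 3396 ≈ 31.4.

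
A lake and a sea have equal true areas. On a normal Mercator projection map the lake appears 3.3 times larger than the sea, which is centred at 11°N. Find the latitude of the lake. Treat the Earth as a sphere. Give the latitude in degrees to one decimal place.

For equal true areas on Mercator, apparent areas scale as sec²φ, so the ratio is cos²φ₂ / cos²φ₁.
cos²φ₂ / cos²φ₁ = 3.3  ⇒  cos φ₁ = cos 11° / √3.3 = 0.9816/1.817 = 0.5404.
φ₁ = arccos(0.5404) ≈ 57.3°.

57.3°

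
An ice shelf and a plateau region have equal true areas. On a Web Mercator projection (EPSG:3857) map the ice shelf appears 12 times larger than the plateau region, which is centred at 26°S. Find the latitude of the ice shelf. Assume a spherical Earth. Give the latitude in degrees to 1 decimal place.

Mercator areal scale is sec²φ, so apparent-area ratio = sec²φ₁ / sec²φ₂ = cos²φ₂ / cos²φ₁.
cos²φ₂ / cos²φ₁ = 12  ⇒  cos φ₁ = cos 26° / √12 = 0.8988/3.464 = 0.2595.
φ₁ = arccos(0.2595) ≈ 75.0°.

75.0°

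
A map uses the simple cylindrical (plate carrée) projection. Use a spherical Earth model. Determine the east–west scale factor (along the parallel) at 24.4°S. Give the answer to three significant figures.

1.10

In the plate carrée (x = Rλ, y = Rφ), meridians are true-scale (h = 1) and parallels are stretched by k = sec φ.
k = 1/cos 24.4° = 1/0.9107 = 1.098.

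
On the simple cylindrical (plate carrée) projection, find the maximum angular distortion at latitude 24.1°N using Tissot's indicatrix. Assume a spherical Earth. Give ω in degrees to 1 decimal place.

5.2°

In the plate carrée (x = Rλ, y = Rφ), meridians are true-scale (h = 1) and parallels are stretched by k = sec φ.
At 24.1°: h = 1.000, k = 1.095; principal scales a = 1.095, b = 1.000.
sin(ω/2) = (a − b)/(a + b) = 0.09549/2.095 = 0.04557, so ω = 2 arcsin(0.04557) ≈ 5.2°.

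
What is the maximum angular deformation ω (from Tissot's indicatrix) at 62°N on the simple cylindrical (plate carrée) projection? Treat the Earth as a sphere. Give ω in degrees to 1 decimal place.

Plate carrée maps x = Rλ, y = Rφ. The meridian scale is h = 1 and the parallel scale is k = 1/cos φ = sec φ.
At 62°: h = 1.000, k = 2.130; principal scales a = 2.130, b = 1.000.
sin(ω/2) = (a − b)/(a + b) = 1.130/3.130 = 0.3610, so ω = 2 arcsin(0.3610) ≈ 42.3°.

42.3°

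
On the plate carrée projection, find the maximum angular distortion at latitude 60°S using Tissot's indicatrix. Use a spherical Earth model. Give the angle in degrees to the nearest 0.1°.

38.9°

For the equirectangular projection with φ₀ = 0 (plate carrée), h = 1 along meridians and k = sec φ along parallels.
At 60°: h = 1.000, k = 2.000; principal scales a = 2.000, b = 1.000.
sin(ω/2) = (a − b)/(a + b) = 1.0000/3.000 = 0.3333, so ω = 2 arcsin(0.3333) ≈ 38.9°.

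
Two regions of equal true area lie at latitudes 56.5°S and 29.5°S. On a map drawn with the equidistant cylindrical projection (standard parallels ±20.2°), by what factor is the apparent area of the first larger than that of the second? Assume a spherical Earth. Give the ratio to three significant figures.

1.58

The equidistant cylindrical projection with φ₀ = 20.2° has h = 1 (meridians true) and k = cos φ₀ / cos φ along parallels.
Areal scale at 56.5°: h·k = 1.000 × 1.700 = 1.700.
Areal scale at 29.5°: h·k = 1.000 × 1.078 = 1.078.
Ratio = 1.700/1.078 ≈ 1.58.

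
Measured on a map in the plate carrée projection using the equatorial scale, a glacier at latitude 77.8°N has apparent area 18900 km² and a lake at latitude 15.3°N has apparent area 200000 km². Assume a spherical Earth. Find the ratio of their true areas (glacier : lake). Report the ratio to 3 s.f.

On the plate carrée, areal scale = h·k = 1 × sec φ, so true area = apparent × cos φ.
True area of glacier: 18900 × cos(77.8°) = 18900 × 0.2113 = 3994 km².
True area of lake: 200000 × cos(15.3°) = 200000 × 0.9646 = 192900 km².
Ratio = 3994 / 192900 ≈ 0.0207.

0.0207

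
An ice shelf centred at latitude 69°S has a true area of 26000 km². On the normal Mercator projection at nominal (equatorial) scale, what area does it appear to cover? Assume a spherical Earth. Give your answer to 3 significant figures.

For Mercator, h = k = sec φ (a conformal cylindrical projection has a single point scale, 1/cos φ).
Areal scale = k² = sec²φ = 1/cos²(69°) = 1/0.3584² = 7.786.
Apparent area = 26000 × 7.786 ≈ 202000 km².

202000 km²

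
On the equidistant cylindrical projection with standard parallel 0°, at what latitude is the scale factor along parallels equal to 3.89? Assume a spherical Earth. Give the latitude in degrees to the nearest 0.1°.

75.1°

Plate carrée: h = 1, k = sec φ along parallels.
sec φ = 3.89  ⇒  cos φ = 0.2571  ⇒  φ ≈ 75.1°.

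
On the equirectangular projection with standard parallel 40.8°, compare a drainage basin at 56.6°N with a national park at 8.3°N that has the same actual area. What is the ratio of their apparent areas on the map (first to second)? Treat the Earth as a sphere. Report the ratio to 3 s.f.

The equidistant cylindrical projection with φ₀ = 40.8° has h = 1 (meridians true) and k = cos φ₀ / cos φ along parallels.
Areal scale at 56.6°: h·k = 1.000 × 1.375 = 1.375.
Areal scale at 8.3°: h·k = 1.000 × 0.7650 = 0.7650.
Ratio = 1.375/0.7650 ≈ 1.80.

1.80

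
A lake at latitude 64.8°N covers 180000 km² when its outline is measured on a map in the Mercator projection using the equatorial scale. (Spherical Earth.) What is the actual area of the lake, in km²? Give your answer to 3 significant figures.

The Mercator projection is conformal; its linear scale factor is the same in every direction and equals sec φ = 1/cos φ.
Areal scale = k² = sec²φ = 1/cos²(64.8°) = 1/0.4258² = 5.516.
True area = apparent / (areal scale) = 180000 / 5.516 ≈ 32600 km².

32600 km²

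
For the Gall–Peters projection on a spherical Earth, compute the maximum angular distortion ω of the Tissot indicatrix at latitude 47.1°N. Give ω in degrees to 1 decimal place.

Gall–Peters is a cylindrical equal-area projection with standard parallels at ±45°. A cylindrical equal-area projection with standard parallel φ₀ has meridian scale h = cos φ / cos φ₀ and parallel scale k = cos φ₀ / cos φ (so areas are preserved, h·k = 1).
At 47.1°: h = 0.9627, k = 1.039; principal scales a = 1.039, b = 0.9627.
sin(ω/2) = (a − b)/(a + b) = 0.07608/2.001 = 0.03801, so ω = 2 arcsin(0.03801) ≈ 4.4°.

4.4°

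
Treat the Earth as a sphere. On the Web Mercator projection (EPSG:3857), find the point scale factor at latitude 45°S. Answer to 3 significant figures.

1.41

For Mercator, h = k = sec φ (a conformal cylindrical projection has a single point scale, 1/cos φ).
k = 1/cos 45° = 1/0.7071 = 1.414.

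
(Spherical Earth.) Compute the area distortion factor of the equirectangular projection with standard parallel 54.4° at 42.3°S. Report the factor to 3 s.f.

0.787

The equidistant cylindrical projection with φ₀ = 54.4° has h = 1 (meridians true) and k = cos φ₀ / cos φ along parallels.
Areal scale = h·k = 1 × cos φ₀ / cos φ; at 42.3°, h = 1.000, k = 0.7870, so h·k = 0.7870.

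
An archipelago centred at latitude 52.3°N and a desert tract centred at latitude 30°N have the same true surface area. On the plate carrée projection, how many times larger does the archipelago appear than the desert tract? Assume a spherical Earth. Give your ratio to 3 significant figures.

Plate carrée maps x = Rλ, y = Rφ. The meridian scale is h = 1 and the parallel scale is k = 1/cos φ = sec φ.
Areal scale at 52.3°: h·k = 1.000 × 1.635 = 1.635.
Areal scale at 30°: h·k = 1.000 × 1.155 = 1.155.
Ratio = 1.635/1.155 ≈ 1.42.

1.42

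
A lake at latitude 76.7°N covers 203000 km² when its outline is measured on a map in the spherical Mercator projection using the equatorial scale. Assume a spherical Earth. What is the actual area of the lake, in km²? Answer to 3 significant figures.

10700 km²

For Mercator, h = k = sec φ (a conformal cylindrical projection has a single point scale, 1/cos φ).
Areal scale = k² = sec²φ = 1/cos²(76.7°) = 1/0.2300² = 18.90.
True area = apparent / (areal scale) = 203000 / 18.90 ≈ 10700 km².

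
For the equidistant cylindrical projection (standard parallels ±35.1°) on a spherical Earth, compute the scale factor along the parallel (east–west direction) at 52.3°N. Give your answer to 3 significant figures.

1.34

The equidistant cylindrical projection with φ₀ = 35.1° has h = 1 (meridians true) and k = cos φ₀ / cos φ along parallels.
k = cos 35.1° / cos 52.3° = 0.8181/0.6115 = 1.338.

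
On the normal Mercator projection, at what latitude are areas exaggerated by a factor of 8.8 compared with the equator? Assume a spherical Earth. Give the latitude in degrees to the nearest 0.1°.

Mercator areal scale is sec²φ.
sec²φ = 8.8  ⇒  cos²φ = 0.1136  ⇒  cos φ = 0.3371.
φ = arccos(0.3371) ≈ 70.3°.

70.3°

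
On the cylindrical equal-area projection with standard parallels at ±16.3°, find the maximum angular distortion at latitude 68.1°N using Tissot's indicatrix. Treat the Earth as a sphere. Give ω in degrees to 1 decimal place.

For cylindrical equal-area with standard parallel φ₀, h = cos φ / cos φ₀ and k = cos φ₀ / cos φ, so h·k = 1.
At 68.1°: h = 0.3886, k = 2.573; principal scales a = 2.573, b = 0.3886.
sin(ω/2) = (a − b)/(a + b) = 2.185/2.962 = 0.7376, so ω = 2 arcsin(0.7376) ≈ 95.1°.

95.1°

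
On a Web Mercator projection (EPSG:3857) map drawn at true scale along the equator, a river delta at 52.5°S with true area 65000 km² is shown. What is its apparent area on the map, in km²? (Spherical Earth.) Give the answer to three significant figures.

For Mercator, h = k = sec φ (a conformal cylindrical projection has a single point scale, 1/cos φ).
Areal scale = k² = sec²φ = 1/cos²(52.5°) = 1/0.6088² = 2.698.
Apparent area = 65000 × 2.698 ≈ 175000 km².

175000 km²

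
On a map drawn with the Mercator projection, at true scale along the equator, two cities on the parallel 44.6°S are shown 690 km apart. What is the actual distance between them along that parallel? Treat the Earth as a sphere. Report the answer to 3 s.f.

Mercator is conformal, so the point scale is isotropic: h = k = sec φ = 1/cos φ.
Along the parallel at 44.6°, map distances are exaggerated by k = sec 44.6° = 1.404.
True distance = 690 / 1.404 = 690 × cos 44.6° ≈ 491 km.

491 km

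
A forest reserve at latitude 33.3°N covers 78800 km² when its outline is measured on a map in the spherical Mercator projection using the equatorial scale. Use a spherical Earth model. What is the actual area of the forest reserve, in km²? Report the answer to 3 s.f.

Mercator is conformal, so the point scale is isotropic: h = k = sec φ = 1/cos φ.
Areal scale = k² = sec²φ = 1/cos²(33.3°) = 1/0.8358² = 1.431.
True area = apparent / (areal scale) = 78800 / 1.431 ≈ 55000 km².

55000 km²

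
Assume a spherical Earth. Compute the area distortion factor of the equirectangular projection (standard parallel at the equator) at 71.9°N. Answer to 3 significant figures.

In the plate carrée (x = Rλ, y = Rφ), meridians are true-scale (h = 1) and parallels are stretched by k = sec φ.
Areal scale = h·k = 1 × sec φ; at 71.9°, h = 1.000, k = 3.219, so h·k = 3.219.

3.22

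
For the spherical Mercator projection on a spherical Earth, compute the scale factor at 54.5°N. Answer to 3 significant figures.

For Mercator, h = k = sec φ (a conformal cylindrical projection has a single point scale, 1/cos φ).
k = 1/cos 54.5° = 1/0.5807 = 1.722.

1.72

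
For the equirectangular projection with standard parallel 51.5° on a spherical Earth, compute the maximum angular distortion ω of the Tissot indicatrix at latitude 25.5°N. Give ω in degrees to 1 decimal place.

21.2°

In the equirectangular projection with standard parallel φ₀ = 51.5° (x = Rλ cos φ₀, y = Rφ), meridians are true-scale (h = 1) and the parallel scale is k = cos φ₀ / cos φ.
At 25.5°: h = 1.000, k = 0.6897; principal scales a = 1.000, b = 0.6897.
sin(ω/2) = (a − b)/(a + b) = 0.3103/1.690 = 0.1836, so ω = 2 arcsin(0.1836) ≈ 21.2°.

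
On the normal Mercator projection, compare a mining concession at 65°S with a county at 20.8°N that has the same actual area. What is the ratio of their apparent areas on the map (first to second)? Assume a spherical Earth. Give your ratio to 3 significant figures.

4.89

Mercator is conformal with k = sec φ, so areal scale = k² = sec²φ.
At 65°: sec²(65°) = 1/0.4226² = 5.599.
At 20.8°: sec²(20.8°) = 1/0.9348² = 1.144.
Ratio = 5.599/1.144 = cos²(20.8°)/cos²(65°) ≈ 4.89.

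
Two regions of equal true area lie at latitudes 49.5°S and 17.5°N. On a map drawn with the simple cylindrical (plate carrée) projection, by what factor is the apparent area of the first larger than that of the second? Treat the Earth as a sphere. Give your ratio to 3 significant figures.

1.47

Plate carrée maps x = Rλ, y = Rφ. The meridian scale is h = 1 and the parallel scale is k = 1/cos φ = sec φ.
Areal scale at 49.5°: h·k = 1.000 × 1.540 = 1.540.
Areal scale at 17.5°: h·k = 1.000 × 1.049 = 1.049.
Ratio = 1.540/1.049 ≈ 1.47.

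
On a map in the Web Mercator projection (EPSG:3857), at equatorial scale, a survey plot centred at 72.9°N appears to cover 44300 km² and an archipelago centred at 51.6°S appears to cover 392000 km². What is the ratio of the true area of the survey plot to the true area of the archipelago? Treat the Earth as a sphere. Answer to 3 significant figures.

0.0253

On Mercator the areal scale is sec²φ, so true area = apparent × cos²φ.
True area of survey plot: 44300 × cos²(72.9°) = 44300 × 0.08646 = 3830 km².
True area of archipelago: 392000 × cos²(51.6°) = 392000 × 0.3858 = 151200 km².
Ratio = 3830 / 151200 ≈ 0.0253.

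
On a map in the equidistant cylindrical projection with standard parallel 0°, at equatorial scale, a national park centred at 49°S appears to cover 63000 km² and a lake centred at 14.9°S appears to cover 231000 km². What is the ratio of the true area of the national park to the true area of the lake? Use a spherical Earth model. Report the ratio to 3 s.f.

On the plate carrée, areal scale = h·k = 1 × sec φ, so true area = apparent × cos φ.
True area of national park: 63000 × cos(49°) = 63000 × 0.6561 = 41330 km².
True area of lake: 231000 × cos(14.9°) = 231000 × 0.9664 = 223200 km².
Ratio = 41330 / 223200 ≈ 0.185.

0.185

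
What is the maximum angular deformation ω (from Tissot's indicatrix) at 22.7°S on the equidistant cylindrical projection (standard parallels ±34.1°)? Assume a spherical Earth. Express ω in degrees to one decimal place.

The equidistant cylindrical projection with φ₀ = 34.1° has h = 1 (meridians true) and k = cos φ₀ / cos φ along parallels.
At 22.7°: h = 1.000, k = 0.8976; principal scales a = 1.000, b = 0.8976.
sin(ω/2) = (a − b)/(a + b) = 0.1024/1.898 = 0.05397, so ω = 2 arcsin(0.05397) ≈ 6.2°.

6.2°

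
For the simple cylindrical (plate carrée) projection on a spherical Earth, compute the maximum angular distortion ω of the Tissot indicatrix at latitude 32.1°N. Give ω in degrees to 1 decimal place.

9.5°

In the plate carrée (x = Rλ, y = Rφ), meridians are true-scale (h = 1) and parallels are stretched by k = sec φ.
At 32.1°: h = 1.000, k = 1.180; principal scales a = 1.180, b = 1.000.
sin(ω/2) = (a − b)/(a + b) = 0.1805/2.180 = 0.08277, so ω = 2 arcsin(0.08277) ≈ 9.5°.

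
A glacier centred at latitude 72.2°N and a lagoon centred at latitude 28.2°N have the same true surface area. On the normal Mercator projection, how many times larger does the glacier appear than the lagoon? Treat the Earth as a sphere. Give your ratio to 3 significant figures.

On Mercator, area is exaggerated by sec²φ = 1/cos²φ.
At 72.2°: sec²(72.2°) = 1/0.3057² = 10.70.
At 28.2°: sec²(28.2°) = 1/0.8813² = 1.288.
Ratio = 10.70/1.288 = cos²(28.2°)/cos²(72.2°) ≈ 8.31.

8.31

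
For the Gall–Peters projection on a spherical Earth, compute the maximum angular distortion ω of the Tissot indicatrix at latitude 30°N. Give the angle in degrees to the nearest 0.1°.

23.1°

The Gall–Peters projection is cylindrical equal-area with φ₀ = 45°. For cylindrical equal-area with standard parallel φ₀, h = cos φ / cos φ₀ and k = cos φ₀ / cos φ, so h·k = 1.
At 30°: h = 1.225, k = 0.8165; principal scales a = 1.225, b = 0.8165.
sin(ω/2) = (a − b)/(a + b) = 0.4082/2.041 = 0.2000, so ω = 2 arcsin(0.2000) ≈ 23.1°.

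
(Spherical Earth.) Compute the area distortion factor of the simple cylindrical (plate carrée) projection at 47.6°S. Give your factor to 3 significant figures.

1.48

In the plate carrée (x = Rλ, y = Rφ), meridians are true-scale (h = 1) and parallels are stretched by k = sec φ.
Areal scale = h·k = 1 × sec φ; at 47.6°, h = 1.000, k = 1.483, so h·k = 1.483.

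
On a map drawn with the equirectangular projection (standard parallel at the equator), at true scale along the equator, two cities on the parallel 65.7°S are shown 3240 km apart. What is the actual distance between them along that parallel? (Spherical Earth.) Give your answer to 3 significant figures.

1330 km

In the plate carrée (x = Rλ, y = Rφ), meridians are true-scale (h = 1) and parallels are stretched by k = sec φ.
Along the parallel at 65.7°, map distances are exaggerated by k = sec 65.7° = 2.430.
True distance = 3240 / 2.430 = 3240 × cos 65.7° ≈ 1330 km.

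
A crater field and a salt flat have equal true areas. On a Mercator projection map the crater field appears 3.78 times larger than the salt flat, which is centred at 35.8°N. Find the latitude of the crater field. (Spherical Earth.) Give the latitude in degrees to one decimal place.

65.3°

For equal true areas on Mercator, apparent areas scale as sec²φ, so the ratio is cos²φ₂ / cos²φ₁.
cos²φ₂ / cos²φ₁ = 3.78  ⇒  cos φ₁ = cos 35.8° / √3.78 = 0.8111/1.944 = 0.4172.
φ₁ = arccos(0.4172) ≈ 65.3°.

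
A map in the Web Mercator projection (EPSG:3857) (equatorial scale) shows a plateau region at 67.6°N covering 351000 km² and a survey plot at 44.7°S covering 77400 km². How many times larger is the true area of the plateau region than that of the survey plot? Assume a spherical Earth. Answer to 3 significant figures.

1.30

Mercator's areal exaggeration is sec²φ; hence true area = (apparent area) · cos²φ.
True area of plateau region: 351000 × cos²(67.6°) = 351000 × 0.1452 = 50970 km².
True area of survey plot: 77400 × cos²(44.7°) = 77400 × 0.5052 = 39110 km².
Ratio = 50970 / 39110 ≈ 1.30.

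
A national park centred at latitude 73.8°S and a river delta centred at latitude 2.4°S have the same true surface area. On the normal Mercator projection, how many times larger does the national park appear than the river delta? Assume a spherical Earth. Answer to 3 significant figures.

12.8

Mercator areal scale is sec²φ.
At 73.8°: sec²(73.8°) = 1/0.2790² = 12.85.
At 2.4°: sec²(2.4°) = 1/0.9991² = 1.002.
Ratio = 12.85/1.002 = cos²(2.4°)/cos²(73.8°) ≈ 12.8.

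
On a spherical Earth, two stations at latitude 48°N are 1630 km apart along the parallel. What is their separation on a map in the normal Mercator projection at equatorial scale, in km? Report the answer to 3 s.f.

2440 km

Mercator is conformal, so the point scale is isotropic: h = k = sec φ = 1/cos φ.
Along the parallel, k = sec 48° = 1/0.6691 = 1.494.
Map distance = 1630 × 1.494 ≈ 2440 km.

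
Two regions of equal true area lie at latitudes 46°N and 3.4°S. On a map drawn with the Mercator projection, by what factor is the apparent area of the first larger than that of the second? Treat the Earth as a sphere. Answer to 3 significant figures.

Mercator is conformal with k = sec φ, so areal scale = k² = sec²φ.
At 46°: sec²(46°) = 1/0.6947² = 2.072.
At 3.4°: sec²(3.4°) = 1/0.9982² = 1.004.
Ratio = 2.072/1.004 = cos²(3.4°)/cos²(46°) ≈ 2.07.

2.07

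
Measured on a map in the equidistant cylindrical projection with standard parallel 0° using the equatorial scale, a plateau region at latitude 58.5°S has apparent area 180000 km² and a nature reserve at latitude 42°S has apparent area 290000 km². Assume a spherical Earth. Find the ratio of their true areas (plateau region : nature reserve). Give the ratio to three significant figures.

0.436

On the plate carrée, areal scale = h·k = 1 × sec φ, so true area = apparent × cos φ.
True area of plateau region: 180000 × cos(58.5°) = 180000 × 0.5225 = 94050 km².
True area of nature reserve: 290000 × cos(42°) = 290000 × 0.7431 = 215500 km².
Ratio = 94050 / 215500 ≈ 0.436.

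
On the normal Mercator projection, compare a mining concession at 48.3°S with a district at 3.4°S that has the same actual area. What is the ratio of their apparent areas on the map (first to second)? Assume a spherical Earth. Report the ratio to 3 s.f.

2.25

Mercator is conformal with k = sec φ, so areal scale = k² = sec²φ.
At 48.3°: sec²(48.3°) = 1/0.6652² = 2.260.
At 3.4°: sec²(3.4°) = 1/0.9982² = 1.004.
Ratio = 2.260/1.004 = cos²(3.4°)/cos²(48.3°) ≈ 2.25.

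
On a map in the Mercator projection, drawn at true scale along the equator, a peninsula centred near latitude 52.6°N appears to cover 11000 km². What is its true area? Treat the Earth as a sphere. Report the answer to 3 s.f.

4060 km²

Mercator is conformal, so the point scale is isotropic: h = k = sec φ = 1/cos φ.
Areal scale = k² = sec²φ = 1/cos²(52.6°) = 1/0.6074² = 2.711.
True area = apparent / (areal scale) = 11000 / 2.711 ≈ 4060 km².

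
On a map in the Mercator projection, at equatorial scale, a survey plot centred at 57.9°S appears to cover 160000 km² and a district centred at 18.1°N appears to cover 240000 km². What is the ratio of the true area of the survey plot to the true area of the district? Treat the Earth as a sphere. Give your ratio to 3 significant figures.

0.208

Since Mercator area scale is 1/cos²φ, the true area equals the apparent area multiplied by cos²φ.
True area of survey plot: 160000 × cos²(57.9°) = 160000 × 0.2824 = 45180 km².
True area of district: 240000 × cos²(18.1°) = 240000 × 0.9035 = 216800 km².
Ratio = 45180 / 216800 ≈ 0.208.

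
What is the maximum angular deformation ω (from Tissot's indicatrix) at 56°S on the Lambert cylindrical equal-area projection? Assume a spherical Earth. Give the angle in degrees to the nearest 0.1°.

63.1°

The Lambert cylindrical equal-area projection is the cylindrical equal-area projection with its standard parallel at the equator (φ₀ = 0). For cylindrical equal-area with standard parallel φ₀, h = cos φ / cos φ₀ and k = cos φ₀ / cos φ, so h·k = 1.
At 56°: h = 0.5592, k = 1.788; principal scales a = 1.788, b = 0.5592.
sin(ω/2) = (a − b)/(a + b) = 1.229/2.347 = 0.5236, so ω = 2 arcsin(0.5236) ≈ 63.1°.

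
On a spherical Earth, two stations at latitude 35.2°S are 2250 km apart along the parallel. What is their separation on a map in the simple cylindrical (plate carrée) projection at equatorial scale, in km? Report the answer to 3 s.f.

For the equirectangular projection with φ₀ = 0 (plate carrée), h = 1 along meridians and k = sec φ along parallels.
Along the parallel, k = sec 35.2° = 1/0.8171 = 1.224.
Map distance = 2250 × 1.224 ≈ 2750 km.

2750 km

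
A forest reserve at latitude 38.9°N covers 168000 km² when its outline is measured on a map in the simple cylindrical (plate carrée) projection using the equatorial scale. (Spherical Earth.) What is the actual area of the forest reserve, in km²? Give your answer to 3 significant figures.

131000 km²

In the plate carrée (x = Rλ, y = Rφ), meridians are true-scale (h = 1) and parallels are stretched by k = sec φ.
Areal scale = h·k = 1 × sec φ; at 38.9°, h = 1.000, k = 1.285, so h·k = 1.285.
True area = apparent / (areal scale) = 168000 / 1.285 ≈ 131000 km².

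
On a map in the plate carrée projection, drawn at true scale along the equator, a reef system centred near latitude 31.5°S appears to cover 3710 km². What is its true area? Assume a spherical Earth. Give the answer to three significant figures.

Plate carrée maps x = Rλ, y = Rφ. The meridian scale is h = 1 and the parallel scale is k = 1/cos φ = sec φ.
Areal scale = h·k = 1 × sec φ; at 31.5°, h = 1.000, k = 1.173, so h·k = 1.173.
True area = apparent / (areal scale) = 3710 / 1.173 ≈ 3160 km².

3160 km²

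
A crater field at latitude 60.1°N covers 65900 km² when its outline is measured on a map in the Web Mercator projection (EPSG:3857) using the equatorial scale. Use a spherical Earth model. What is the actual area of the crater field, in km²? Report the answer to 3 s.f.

Mercator is conformal, so the point scale is isotropic: h = k = sec φ = 1/cos φ.
Areal scale = k² = sec²φ = 1/cos²(60.1°) = 1/0.4985² = 4.024.
True area = apparent / (areal scale) = 65900 / 4.024 ≈ 16400 km².

16400 km²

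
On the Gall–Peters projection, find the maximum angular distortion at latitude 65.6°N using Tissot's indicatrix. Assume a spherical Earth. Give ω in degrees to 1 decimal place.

58.8°

The Gall–Peters projection is cylindrical equal-area with φ₀ = 45°. For cylindrical equal-area with standard parallel φ₀, h = cos φ / cos φ₀ and k = cos φ₀ / cos φ, so h·k = 1.
At 65.6°: h = 0.5842, k = 1.712; principal scales a = 1.712, b = 0.5842.
sin(ω/2) = (a − b)/(a + b) = 1.127/2.296 = 0.4911, so ω = 2 arcsin(0.4911) ≈ 58.8°.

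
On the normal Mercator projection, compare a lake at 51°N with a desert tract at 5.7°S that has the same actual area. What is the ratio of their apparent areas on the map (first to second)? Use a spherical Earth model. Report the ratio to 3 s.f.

Mercator areal scale is sec²φ.
At 51°: sec²(51°) = 1/0.6293² = 2.525.
At 5.7°: sec²(5.7°) = 1/0.9951² = 1.010.
Ratio = 2.525/1.010 = cos²(5.7°)/cos²(51°) ≈ 2.50.

2.50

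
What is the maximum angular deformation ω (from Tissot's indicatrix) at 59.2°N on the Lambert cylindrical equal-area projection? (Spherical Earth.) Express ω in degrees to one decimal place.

The Lambert cylindrical equal-area projection is the cylindrical equal-area projection with its standard parallel at the equator (φ₀ = 0). A cylindrical equal-area projection with standard parallel φ₀ has meridian scale h = cos φ / cos φ₀ and parallel scale k = cos φ₀ / cos φ (so areas are preserved, h·k = 1).
At 59.2°: h = 0.5120, k = 1.953; principal scales a = 1.953, b = 0.5120.
sin(ω/2) = (a − b)/(a + b) = 1.441/2.465 = 0.5846, so ω = 2 arcsin(0.5846) ≈ 71.5°.

71.5°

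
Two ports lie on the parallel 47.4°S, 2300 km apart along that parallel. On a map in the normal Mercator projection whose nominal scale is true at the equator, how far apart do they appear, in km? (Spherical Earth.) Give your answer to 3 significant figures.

For Mercator, h = k = sec φ (a conformal cylindrical projection has a single point scale, 1/cos φ).
Along the parallel, k = sec 47.4° = 1/0.6769 = 1.477.
Map distance = 2300 × 1.477 ≈ 3400 km.

3400 km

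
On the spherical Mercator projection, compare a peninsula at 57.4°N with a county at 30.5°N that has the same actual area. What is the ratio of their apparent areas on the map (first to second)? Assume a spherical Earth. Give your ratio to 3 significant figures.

Mercator areal scale is sec²φ.
At 57.4°: sec²(57.4°) = 1/0.5388² = 3.445.
At 30.5°: sec²(30.5°) = 1/0.8616² = 1.347.
Ratio = 3.445/1.347 = cos²(30.5°)/cos²(57.4°) ≈ 2.56.

2.56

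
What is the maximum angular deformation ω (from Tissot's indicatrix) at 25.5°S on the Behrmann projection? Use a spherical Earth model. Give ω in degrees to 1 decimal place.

The Behrmann projection is cylindrical equal-area with φ₀ = 30°. For cylindrical equal-area with standard parallel φ₀, h = cos φ / cos φ₀ and k = cos φ₀ / cos φ, so h·k = 1.
At 25.5°: h = 1.042, k = 0.9595; principal scales a = 1.042, b = 0.9595.
sin(ω/2) = (a − b)/(a + b) = 0.08272/2.002 = 0.04133, so ω = 2 arcsin(0.04133) ≈ 4.7°.

4.7°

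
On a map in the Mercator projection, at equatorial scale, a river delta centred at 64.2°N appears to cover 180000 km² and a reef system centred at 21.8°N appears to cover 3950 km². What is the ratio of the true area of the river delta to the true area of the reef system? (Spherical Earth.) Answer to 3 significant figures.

Mercator's areal exaggeration is sec²φ; hence true area = (apparent area) · cos²φ.
True area of river delta: 180000 × cos²(64.2°) = 180000 × 0.1894 = 34100 km².
True area of reef system: 3950 × cos²(21.8°) = 3950 × 0.8621 = 3405 km².
Ratio = 34100 / 3405 ≈ 10.0.

10.0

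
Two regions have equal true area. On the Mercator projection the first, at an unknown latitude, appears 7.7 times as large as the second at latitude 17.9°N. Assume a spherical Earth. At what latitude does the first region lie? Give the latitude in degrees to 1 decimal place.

69.9°

Mercator areal scale is sec²φ, so apparent-area ratio = sec²φ₁ / sec²φ₂ = cos²φ₂ / cos²φ₁.
cos²φ₂ / cos²φ₁ = 7.7  ⇒  cos φ₁ = cos 17.9° / √7.7 = 0.9516/2.775 = 0.3429.
φ₁ = arccos(0.3429) ≈ 69.9°.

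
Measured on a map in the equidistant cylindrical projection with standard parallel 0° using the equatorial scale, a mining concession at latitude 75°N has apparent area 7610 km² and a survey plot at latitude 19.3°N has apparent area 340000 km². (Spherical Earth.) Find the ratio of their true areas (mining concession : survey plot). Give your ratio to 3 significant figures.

On the plate carrée, areal scale = h·k = 1 × sec φ, so true area = apparent × cos φ.
True area of mining concession: 7610 × cos(75°) = 7610 × 0.2588 = 1970 km².
True area of survey plot: 340000 × cos(19.3°) = 340000 × 0.9438 = 320900 km².
Ratio = 1970 / 320900 ≈ 0.00614.

0.00614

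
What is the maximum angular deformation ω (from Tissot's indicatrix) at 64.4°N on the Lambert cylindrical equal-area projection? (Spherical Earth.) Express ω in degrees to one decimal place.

The Lambert cylindrical equal-area projection is the cylindrical equal-area projection with its standard parallel at the equator (φ₀ = 0). A cylindrical equal-area projection with standard parallel φ₀ has meridian scale h = cos φ / cos φ₀ and parallel scale k = cos φ₀ / cos φ (so areas are preserved, h·k = 1).
At 64.4°: h = 0.4321, k = 2.314; principal scales a = 2.314, b = 0.4321.
sin(ω/2) = (a − b)/(a + b) = 1.882/2.746 = 0.6853, so ω = 2 arcsin(0.6853) ≈ 86.5°.

86.5°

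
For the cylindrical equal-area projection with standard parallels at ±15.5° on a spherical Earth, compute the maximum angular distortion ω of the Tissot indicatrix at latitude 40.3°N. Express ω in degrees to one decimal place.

26.6°

A cylindrical equal-area projection with standard parallel φ₀ has meridian scale h = cos φ / cos φ₀ and parallel scale k = cos φ₀ / cos φ (so areas are preserved, h·k = 1).
At 40.3°: h = 0.7915, k = 1.263; principal scales a = 1.263, b = 0.7915.
sin(ω/2) = (a − b)/(a + b) = 0.4720/2.055 = 0.2297, so ω = 2 arcsin(0.2297) ≈ 26.6°.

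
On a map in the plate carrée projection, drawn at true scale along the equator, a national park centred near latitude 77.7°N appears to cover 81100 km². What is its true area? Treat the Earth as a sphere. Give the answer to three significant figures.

17300 km²

In the plate carrée (x = Rλ, y = Rφ), meridians are true-scale (h = 1) and parallels are stretched by k = sec φ.
Areal scale = h·k = 1 × sec φ; at 77.7°, h = 1.000, k = 4.694, so h·k = 4.694.
True area = apparent / (areal scale) = 81100 / 4.694 ≈ 17300 km².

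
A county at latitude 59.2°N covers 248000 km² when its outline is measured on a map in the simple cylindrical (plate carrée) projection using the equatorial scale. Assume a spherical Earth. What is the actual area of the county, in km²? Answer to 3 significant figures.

127000 km²

In the plate carrée (x = Rλ, y = Rφ), meridians are true-scale (h = 1) and parallels are stretched by k = sec φ.
Areal scale = h·k = 1 × sec φ; at 59.2°, h = 1.000, k = 1.953, so h·k = 1.953.
True area = apparent / (areal scale) = 248000 / 1.953 ≈ 127000 km².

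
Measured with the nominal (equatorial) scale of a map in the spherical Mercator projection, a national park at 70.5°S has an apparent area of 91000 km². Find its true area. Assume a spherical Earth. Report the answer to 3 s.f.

10100 km²

Mercator is conformal, so the point scale is isotropic: h = k = sec φ = 1/cos φ.
Areal scale = k² = sec²φ = 1/cos²(70.5°) = 1/0.3338² = 8.974.
True area = apparent / (areal scale) = 91000 / 8.974 ≈ 10100 km².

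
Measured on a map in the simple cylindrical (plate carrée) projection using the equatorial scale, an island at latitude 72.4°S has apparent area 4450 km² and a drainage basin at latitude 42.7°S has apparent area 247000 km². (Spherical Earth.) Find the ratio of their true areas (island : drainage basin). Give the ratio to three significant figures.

0.00741

Plate carrée has h = 1 and k = sec φ, giving areal scale sec φ; true area = (apparent area) · cos φ.
True area of island: 4450 × cos(72.4°) = 4450 × 0.3024 = 1346 km².
True area of drainage basin: 247000 × cos(42.7°) = 247000 × 0.7349 = 181500 km².
Ratio = 1346 / 181500 ≈ 0.00741.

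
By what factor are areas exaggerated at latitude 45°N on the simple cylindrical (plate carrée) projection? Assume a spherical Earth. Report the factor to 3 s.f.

1.41

In the plate carrée (x = Rλ, y = Rφ), meridians are true-scale (h = 1) and parallels are stretched by k = sec φ.
Areal scale = h·k = 1 × sec φ; at 45°, h = 1.000, k = 1.414, so h·k = 1.414.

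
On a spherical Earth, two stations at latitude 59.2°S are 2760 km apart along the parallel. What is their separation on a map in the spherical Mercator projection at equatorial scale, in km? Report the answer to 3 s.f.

5390 km

The Mercator projection is conformal; its linear scale factor is the same in every direction and equals sec φ = 1/cos φ.
Along the parallel, k = sec 59.2° = 1/0.5120 = 1.953.
Map distance = 2760 × 1.953 ≈ 5390 km.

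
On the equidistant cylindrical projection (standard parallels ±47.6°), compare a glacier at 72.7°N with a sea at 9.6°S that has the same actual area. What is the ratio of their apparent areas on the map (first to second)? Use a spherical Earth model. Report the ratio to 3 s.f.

3.32

With standard parallel φ₀ = 47.6°, the equirectangular projection gives x = Rλ cos φ₀, y = Rφ, so h = 1 and k = cos 47.6° / cos φ.
Areal scale at 72.7°: h·k = 1.000 × 2.268 = 2.268.
Areal scale at 9.6°: h·k = 1.000 × 0.6839 = 0.6839.
Ratio = 2.268/0.6839 ≈ 3.32.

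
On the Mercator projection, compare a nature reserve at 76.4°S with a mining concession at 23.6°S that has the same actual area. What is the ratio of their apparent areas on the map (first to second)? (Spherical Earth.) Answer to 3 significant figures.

Mercator areal scale is sec²φ.
At 76.4°: sec²(76.4°) = 1/0.2351² = 18.09.
At 23.6°: sec²(23.6°) = 1/0.9164² = 1.191.
Ratio = 18.09/1.191 = cos²(23.6°)/cos²(76.4°) ≈ 15.2.

15.2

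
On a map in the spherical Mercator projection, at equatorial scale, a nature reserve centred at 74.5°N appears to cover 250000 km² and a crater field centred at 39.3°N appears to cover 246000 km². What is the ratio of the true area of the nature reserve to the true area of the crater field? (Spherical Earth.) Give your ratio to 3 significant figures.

0.121

Mercator's areal exaggeration is sec²φ; hence true area = (apparent area) · cos²φ.
True area of nature reserve: 250000 × cos²(74.5°) = 250000 × 0.07142 = 17850 km².
True area of crater field: 246000 × cos²(39.3°) = 246000 × 0.5988 = 147300 km².
Ratio = 17850 / 147300 ≈ 0.121.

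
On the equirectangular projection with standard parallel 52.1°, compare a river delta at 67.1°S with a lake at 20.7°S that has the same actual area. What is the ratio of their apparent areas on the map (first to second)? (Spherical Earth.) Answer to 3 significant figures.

2.40

With standard parallel φ₀ = 52.1°, the equirectangular projection gives x = Rλ cos φ₀, y = Rφ, so h = 1 and k = cos 52.1° / cos φ.
Areal scale at 67.1°: h·k = 1.000 × 1.579 = 1.579.
Areal scale at 20.7°: h·k = 1.000 × 0.6567 = 0.6567.
Ratio = 1.579/0.6567 ≈ 2.40.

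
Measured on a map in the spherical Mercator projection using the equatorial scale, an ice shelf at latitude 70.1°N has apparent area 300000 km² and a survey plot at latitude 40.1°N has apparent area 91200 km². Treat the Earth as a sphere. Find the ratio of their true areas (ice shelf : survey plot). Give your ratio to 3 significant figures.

0.651

Mercator's areal exaggeration is sec²φ; hence true area = (apparent area) · cos²φ.
True area of ice shelf: 300000 × cos²(70.1°) = 300000 × 0.1159 = 34760 km².
True area of survey plot: 91200 × cos²(40.1°) = 91200 × 0.5851 = 53360 km².
Ratio = 34760 / 53360 ≈ 0.651.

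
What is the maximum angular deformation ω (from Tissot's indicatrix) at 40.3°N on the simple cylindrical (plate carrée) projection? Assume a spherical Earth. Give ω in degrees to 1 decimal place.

15.5°

For the equirectangular projection with φ₀ = 0 (plate carrée), h = 1 along meridians and k = sec φ along parallels.
At 40.3°: h = 1.000, k = 1.311; principal scales a = 1.311, b = 1.000.
sin(ω/2) = (a − b)/(a + b) = 0.3112/2.311 = 0.1346, so ω = 2 arcsin(0.1346) ≈ 15.5°.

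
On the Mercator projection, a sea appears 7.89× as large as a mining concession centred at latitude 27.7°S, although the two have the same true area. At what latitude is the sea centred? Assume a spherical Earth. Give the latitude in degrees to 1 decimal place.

71.6°

For equal true areas on Mercator, apparent areas scale as sec²φ, so the ratio is cos²φ₂ / cos²φ₁.
cos²φ₂ / cos²φ₁ = 7.89  ⇒  cos φ₁ = cos 27.7° / √7.89 = 0.8854/2.809 = 0.3152.
φ₁ = arccos(0.3152) ≈ 71.6°.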